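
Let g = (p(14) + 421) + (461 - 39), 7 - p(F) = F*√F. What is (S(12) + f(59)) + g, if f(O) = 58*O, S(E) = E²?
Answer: 4416 - 14*√14 ≈ 4363.6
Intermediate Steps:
p(F) = 7 - F^(3/2) (p(F) = 7 - F*√F = 7 - F^(3/2))
g = 850 - 14*√14 (g = ((7 - 14^(3/2)) + 421) + (461 - 39) = ((7 - 14*√14) + 421) + 422 = (428 - 14*√14) + 422 = 850 - 14*√14 ≈ 797.62)
(S(12) + f(59)) + g = (12² + 58*59) + (850 - 14*√14) = (144 + 3422) + (850 - 14*√14) = 3566 + (850 - 14*√14) = 4416 - 14*√14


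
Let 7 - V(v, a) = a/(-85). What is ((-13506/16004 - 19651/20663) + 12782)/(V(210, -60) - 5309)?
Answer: -35923501930647/14905219757596 ≈ -2.4101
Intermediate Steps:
V(v, a) = 7 + a/85 (V(v, a) = 7 - a/(-85) = 7 - a*(-1)/85 = 7 - (-1)*a/85 = 7 + a/85)
((-13506/16004 - 19651/20663) + 12782)/(V(210, -60) - 5309) = ((-13506/16004 - 19651/20663) + 12782)/((7 + (1/85)*(-60)) - 5309) = ((-13506*1/16004 - 19651*1/20663) + 12782)/((7 - 12/17) - 5309) = ((-6753/8002 - 19651/20663) + 12782)/(107/17 - 5309) = (-296784541/165345326 + 12782)/(-90146/17) = (2113147172391/165345326)*(-17/90146) = -35923501930647/14905219757596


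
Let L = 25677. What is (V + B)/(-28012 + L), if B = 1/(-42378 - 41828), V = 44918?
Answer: -3782365107/196621010 ≈ -19.237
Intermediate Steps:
B = -1/84206 (B = 1/(-84206) = -1/84206 ≈ -1.1876e-5)
(V + B)/(-28012 + L) = (44918 - 1/84206)/(-28012 + 25677) = (3782365107/84206)/(-2335) = (3782365107/84206)*(-1/2335) = -3782365107/196621010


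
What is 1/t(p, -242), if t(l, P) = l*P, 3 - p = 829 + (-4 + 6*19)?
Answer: 1/226512 ≈ 4.4148e-6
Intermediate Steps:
p = -936 (p = 3 - (829 + (-4 + 6*19)) = 3 - (829 + (-4 + 114)) = 3 - (829 + 110) = 3 - 1*939 = 3 - 939 = -936)
t(l, P) = P*l
1/t(p, -242) = 1/(-242*(-936)) = 1/226512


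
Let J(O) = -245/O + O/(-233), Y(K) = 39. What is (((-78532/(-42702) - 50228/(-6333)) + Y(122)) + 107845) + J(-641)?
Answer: 242107437394396868/2243877530411 ≈ 1.0790e+5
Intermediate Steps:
J(O) = -245/O - O/233 (J(O) = -245/O + O*(-1/233) = -245/O - O/233)
(((-78532/(-42702) - 50228/(-6333)) + Y(122)) + 107845) + J(-641) = (((-78532/(-42702) - 50228/(-6333)) + 39) + 107845) + (-245/(-641) - 1/233*(-641)) = (((-78532*(-1/42702) - 50228*(-1/6333)) + 39) + 107845) + (-245*(-1/641) + 641/233) = (((39266/21351 + 50228/6333) + 39) + 107845) + (245/641 + 641/233) = ((146787734/15023987 + 39) + 107845) + 467966/149353 = (732723227/15023987 + 107845) + 467966/149353 = 1620994601242/15023987 + 467966/149353 = 242107437394396868/2243877530411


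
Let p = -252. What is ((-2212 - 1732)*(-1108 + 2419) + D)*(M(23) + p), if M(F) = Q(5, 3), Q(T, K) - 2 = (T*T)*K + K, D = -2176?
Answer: 889714720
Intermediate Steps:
Q(T, K) = 2 + K + K*T**2 (Q(T, K) = 2 + ((T*T)*K + K) = 2 + (T**2*K + K) = 2 + (K*T**2 + K) = 2 + (K + K*T**2) = 2 + K + K*T**2)
M(F) = 80 (M(F) = 2 + 3 + 3*5**2 = 2 + 3 + 3*25 = 2 + 3 + 75 = 80)
((-2212 - 1732)*(-1108 + 2419) + D)*(M(23) + p) = ((-2212 - 1732)*(-1108 + 2419) - 2176)*(80 - 252) = (-3944*1311 - 2176)*(-172) = (-5170584 - 2176)*(-172) = -5172760*(-172) = 889714720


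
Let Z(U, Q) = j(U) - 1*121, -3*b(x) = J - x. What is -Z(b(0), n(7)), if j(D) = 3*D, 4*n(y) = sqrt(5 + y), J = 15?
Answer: 136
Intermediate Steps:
n(y) = sqrt(5 + y)/4
b(x) = -5 + x/3 (b(x) = -(15 - x)/3 = -5 + x/3)
Z(U, Q) = -121 + 3*U (Z(U, Q) = 3*U - 1*121 = 3*U - 121 = -121 + 3*U)
-Z(b(0), n(7)) = -(-121 + 3*(-5 + (1/3)*0)) = -(-121 + 3*(-5 + 0)) = -(-121 + 3*(-5)) = -(-121 - 15) = -1*(-136) = 136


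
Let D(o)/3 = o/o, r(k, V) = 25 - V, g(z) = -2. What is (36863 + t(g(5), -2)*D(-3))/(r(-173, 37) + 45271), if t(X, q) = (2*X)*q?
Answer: 36887/45259 ≈ 0.81502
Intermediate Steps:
t(X, q) = 2*X*q
D(o) = 3 (D(o) = 3*(o/o) = 3*1 = 3)
(36863 + t(g(5), -2)*D(-3))/(r(-173, 37) + 45271) = (36863 + (2*(-2)*(-2))*3)/((25 - 1*37) + 45271) = (36863 + 8*3)/((25 - 37) + 45271) = (36863 + 24)/(-12 + 45271) = 36887/45259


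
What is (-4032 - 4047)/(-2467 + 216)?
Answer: 8079/2251 ≈ 3.5891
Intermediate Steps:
(-4032 - 4047)/(-2467 + 216) = -8079/(-2251) = -8079*(-1/2251) = 8079/2251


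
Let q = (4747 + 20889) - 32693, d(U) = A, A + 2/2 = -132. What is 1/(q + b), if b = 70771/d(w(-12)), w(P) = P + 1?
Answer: -133/1009352 ≈ -0.00013177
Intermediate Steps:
w(P) = 1 + P
A = -133 (A = -1 - 132 = -133)
d(U) = -133
b = -70771/133 (b = 70771/(-133) = 70771*(-1/133) = -70771/133 ≈ -532.11)
q = -7057 (q = 25636 - 32693 = -7057)
1/(q + b) = 1/(-7057 - 70771/133) = 1/(-1009352/133) = -133/1009352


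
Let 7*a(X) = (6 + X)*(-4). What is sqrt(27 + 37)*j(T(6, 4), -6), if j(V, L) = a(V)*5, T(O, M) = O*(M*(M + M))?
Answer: -31680/7 ≈ -4525.7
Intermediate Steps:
a(X) = -24/7 - 4*X/7 (a(X) = ((6 + X)*(-4))/7 = (-24 - 4*X)/7 = -24/7 - 4*X/7)
T(O, M) = 2*O*M**2 (T(O, M) = O*(M*(2*M)) = O*(2*M**2) = 2*O*M**2)
j(V, L) = -120/7 - 20*V/7 (j(V, L) = (-24/7 - 4*V/7)*5 = -120/7 - 20*V/7)
sqrt(27 + 37)*j(T(6, 4), -6) = sqrt(27 + 37)*(-120/7 - 40*6*4**2/7) = sqrt(64)*(-120/7 - 40*6*16/7) = 8*(-120/7 - 20/7*192) = 8*(-120/7 - 3840/7) = 8*(-3960/7) = -31680/7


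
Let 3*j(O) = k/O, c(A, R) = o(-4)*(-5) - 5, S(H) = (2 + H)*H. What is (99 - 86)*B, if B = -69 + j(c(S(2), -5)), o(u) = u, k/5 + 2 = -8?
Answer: -8203/9 ≈ -911.44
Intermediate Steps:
k = -50 (k = -10 + 5*(-8) = -10 - 40 = -50)
S(H) = H*(2 + H)
c(A, R) = 15 (c(A, R) = -4*(-5) - 5 = 20 - 5 = 15)
j(O) = -50/(3*O) (j(O) = (-50/O)/3 = -50/(3*O))
B = -631/9 (B = -69 - 50/3/15 = -69 - 50/3*1/15 = -69 - 10/9 = -631/9 ≈ -70.111)
(99 - 86)*B = (99 - 86)*(-631/9) = 13*(-631/9) = -8203/9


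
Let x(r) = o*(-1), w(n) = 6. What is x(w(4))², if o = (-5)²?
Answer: 625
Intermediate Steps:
o = 25
x(r) = -25 (x(r) = 25*(-1) = -25)
x(w(4))² = (-25)² = 625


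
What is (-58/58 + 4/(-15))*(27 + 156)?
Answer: -1159/5 ≈ -231.80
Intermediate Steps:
(-58/58 + 4/(-15))*(27 + 156) = (-58*1/58 + 4*(-1/15))*183 = (-1 - 4/15)*183 = -19/15*183 = -1159/5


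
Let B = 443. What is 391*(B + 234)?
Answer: 264707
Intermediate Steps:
391*(B + 234) = 391*(443 + 234) = 391*677 = 264707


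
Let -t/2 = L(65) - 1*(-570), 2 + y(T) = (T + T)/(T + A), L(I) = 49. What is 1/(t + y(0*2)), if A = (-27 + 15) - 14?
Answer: -1/1240 ≈ -0.00080645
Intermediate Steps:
A = -26 (A = -12 - 14 = -26)
y(T) = -2 + 2*T/(-26 + T) (y(T) = -2 + (T + T)/(T - 26) = -2 + (2*T)/(-26 + T) = -2 + 2*T/(-26 + T))
t = -1238 (t = -2*(49 - 1*(-570)) = -2*(49 + 570) = -2*619 = -1238)
1/(t + y(0*2)) = 1/(-1238 + 52/(-26 + 0*2)) = 1/(-1238 + 52/(-26 + 0)) = 1/(-1238 + 52/(-26)) = 1/(-1238 + 52*(-1/26)) = 1/(-1238 - 2) = 1/(-1240) = -1/1240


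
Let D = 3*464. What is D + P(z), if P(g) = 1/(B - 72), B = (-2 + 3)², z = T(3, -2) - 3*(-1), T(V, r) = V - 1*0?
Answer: 98831/71 ≈ 1392.0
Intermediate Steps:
T(V, r) = V (T(V, r) = V + 0 = V)
z = 6 (z = 3 - 3*(-1) = 3 + 3 = 6)
B = 1 (B = 1² = 1)
P(g) = -1/71 (P(g) = 1/(1 - 72) = 1/(-71) = -1/71)
D = 1392
D + P(z) = 1392 - 1/71 = 98831/71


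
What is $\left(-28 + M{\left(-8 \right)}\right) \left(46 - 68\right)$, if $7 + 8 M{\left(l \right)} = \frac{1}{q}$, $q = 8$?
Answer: $\frac{20317}{32} \approx 634.91$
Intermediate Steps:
$M{\left(l \right)} = - \frac{55}{64}$ ($M{\left(l \right)} = - \frac{7}{8} + \frac{1}{8 \cdot 8} = - \frac{7}{8} + \frac{1}{8} \cdot \frac{1}{8} = - \frac{7}{8} + \frac{1}{64} = - \frac{55}{64}$)
$\left(-28 + M{\left(-8 \right)}\right) \left(46 - 68\right) = \left(-28 - \frac{55}{64}\right) \left(46 - 68\right) = - \frac{1847 \left(46 - 68\right)}{64} = \left(- \frac{1847}{64}\right) \left(-22\right) = \frac{20317}{32}$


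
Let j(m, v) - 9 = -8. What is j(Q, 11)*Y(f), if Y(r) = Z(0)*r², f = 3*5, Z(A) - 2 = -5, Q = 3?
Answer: -675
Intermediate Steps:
j(m, v) = 1 (j(m, v) = 9 - 8 = 1)
Z(A) = -3 (Z(A) = 2 - 5 = -3)
f = 15
Y(r) = -3*r²
j(Q, 11)*Y(f) = 1*(-3*15²) = 1*(-3*225) = 1*(-675) = -675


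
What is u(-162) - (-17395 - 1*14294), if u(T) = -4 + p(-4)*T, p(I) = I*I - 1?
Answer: 29255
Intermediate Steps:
p(I) = -1 + I**2 (p(I) = I**2 - 1 = -1 + I**2)
u(T) = -4 + 15*T (u(T) = -4 + (-1 + (-4)**2)*T = -4 + (-1 + 16)*T = -4 + 15*T)
u(-162) - (-17395 - 1*14294) = (-4 + 15*(-162)) - (-17395 - 1*14294) = (-4 - 2430) - (-17395 - 14294) = -2434 - 1*(-31689) = -2434 + 31689 = 29255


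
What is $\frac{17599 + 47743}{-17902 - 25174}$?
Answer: $- \frac{32671}{21538} \approx -1.5169$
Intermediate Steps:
$\frac{17599 + 47743}{-17902 - 25174} = \frac{65342}{-43076} = 65342 \left(- \frac{1}{43076}\right) = - \frac{32671}{21538}$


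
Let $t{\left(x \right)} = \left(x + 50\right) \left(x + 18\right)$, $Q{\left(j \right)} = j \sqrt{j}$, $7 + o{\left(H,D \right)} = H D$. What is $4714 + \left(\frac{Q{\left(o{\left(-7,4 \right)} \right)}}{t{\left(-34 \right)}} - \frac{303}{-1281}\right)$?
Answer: $\frac{2012979}{427} + \frac{35 i \sqrt{35}}{256} \approx 4714.2 + 0.80884 i$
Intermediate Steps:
$o{\left(H,D \right)} = -7 + D H$ ($o{\left(H,D \right)} = -7 + H D = -7 + D H$)
$Q{\left(j \right)} = j^{\frac{3}{2}}$
$t{\left(x \right)} = \left(18 + x\right) \left(50 + x\right)$ ($t{\left(x \right)} = \left(50 + x\right) \left(18 + x\right) = \left(18 + x\right) \left(50 + x\right)$)
$4714 + \left(\frac{Q{\left(o{\left(-7,4 \right)} \right)}}{t{\left(-34 \right)}} - \frac{303}{-1281}\right) = 4714 + \left(\frac{\left(-7 + 4 \left(-7\right)\right)^{\frac{3}{2}}}{900 + \left(-34\right)^{2} + 68 \left(-34\right)} - \frac{303}{-1281}\right) = 4714 + \left(\frac{\left(-7 - 28\right)^{\frac{3}{2}}}{900 + 1156 - 2312} - - \frac{101}{427}\right) = 4714 + \left(\frac{\left(-35\right)^{\frac{3}{2}}}{-256} + \frac{101}{427}\right) = 4714 + \left(- 35 i \sqrt{35} \left(- \frac{1}{256}\right) + \frac{101}{427}\right) = 4714 + \left(\frac{35 i \sqrt{35}}{256} + \frac{101}{427}\right) = 4714 + \left(\frac{101}{427} + \frac{35 i \sqrt{35}}{256}\right) = \frac{2012979}{427} + \frac{35 i \sqrt{35}}{256}$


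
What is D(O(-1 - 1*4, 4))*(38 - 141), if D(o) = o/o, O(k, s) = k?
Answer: -103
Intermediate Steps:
D(o) = 1
D(O(-1 - 1*4, 4))*(38 - 141) = 1*(38 - 141) = 1*(-103) = -103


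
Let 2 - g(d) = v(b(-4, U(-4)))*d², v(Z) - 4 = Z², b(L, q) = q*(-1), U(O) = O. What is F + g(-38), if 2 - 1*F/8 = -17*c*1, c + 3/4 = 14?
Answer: -27060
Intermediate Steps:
b(L, q) = -q
c = 53/4 (c = -¾ + 14 = 53/4 ≈ 13.250)
v(Z) = 4 + Z²
g(d) = 2 - 20*d² (g(d) = 2 - (4 + (-1*(-4))²)*d² = 2 - (4 + 4²)*d² = 2 - (4 + 16)*d² = 2 - 20*d²)
F = 1818 (F = 16 - 8*(-17*53/4) = 16 - (-1802) = 16 - 8*(-901/4) = 16 + 1802 = 1818)
F + g(-38) = 1818 + (2 - 20*(-38)²) = 1818 + (2 - 20*1444) = 1818 + (2 - 28880) = 1818 - 28878 = -27060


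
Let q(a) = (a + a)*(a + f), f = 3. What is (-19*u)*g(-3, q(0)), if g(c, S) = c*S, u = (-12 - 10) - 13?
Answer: 0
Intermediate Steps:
q(a) = 2*a*(3 + a) (q(a) = (a + a)*(a + 3) = (2*a)*(3 + a) = 2*a*(3 + a))
u = -35 (u = -22 - 13 = -35)
g(c, S) = S*c
(-19*u)*g(-3, q(0)) = (-19*(-35))*((2*0*(3 + 0))*(-3)) = 665*((2*0*3)*(-3)) = 665*(0*(-3)) = 665*0 = 0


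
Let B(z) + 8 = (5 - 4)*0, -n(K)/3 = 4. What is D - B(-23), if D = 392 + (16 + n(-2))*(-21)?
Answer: 316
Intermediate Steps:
n(K) = -12 (n(K) = -3*4 = -12)
B(z) = -8 (B(z) = -8 + (5 - 4)*0 = -8 + 1*0 = -8 + 0 = -8)
D = 308 (D = 392 + (16 - 12)*(-21) = 392 + 4*(-21) = 392 - 84 = 308)
D - B(-23) = 308 - 1*(-8) = 308 + 8 = 316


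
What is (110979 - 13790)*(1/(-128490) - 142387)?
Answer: -1778102458971259/128490 ≈ -1.3838e+10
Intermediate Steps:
(110979 - 13790)*(1/(-128490) - 142387) = 97189*(-1/128490 - 142387) = 97189*(-18295305631/128490) = -1778102458971259/128490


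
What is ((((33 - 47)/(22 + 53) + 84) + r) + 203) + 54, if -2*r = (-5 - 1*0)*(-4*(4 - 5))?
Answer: 26311/75 ≈ 350.81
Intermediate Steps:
r = 10 (r = -(-5 - 1*0)*(-4*(4 - 5))/2 = -(-5 + 0)*(-4*(-1))/2 = -(-5)*4/2 = -1/2*(-20) = 10)
((((33 - 47)/(22 + 53) + 84) + r) + 203) + 54 = ((((33 - 47)/(22 + 53) + 84) + 10) + 203) + 54 = (((-14/75 + 84) + 10) + 203) + 54 = ((6286/75 + 10) + 203) + 54 = (7036/75 + 203) + 54 = 22261/75 + 54 = 26311/75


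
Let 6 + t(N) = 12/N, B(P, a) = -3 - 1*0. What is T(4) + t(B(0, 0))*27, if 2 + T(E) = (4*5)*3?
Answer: -212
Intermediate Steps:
B(P, a) = -3 (B(P, a) = -3 + 0 = -3)
t(N) = -6 + 12/N
T(E) = 58 (T(E) = -2 + (4*5)*3 = -2 + 20*3 = -2 + 60 = 58)
T(4) + t(B(0, 0))*27 = 58 + (-6 + 12/(-3))*27 = 58 + (-6 + 12*(-⅓))*27 = 58 + (-6 - 4)*27 = 58 - 10*27 = 58 - 270 = -212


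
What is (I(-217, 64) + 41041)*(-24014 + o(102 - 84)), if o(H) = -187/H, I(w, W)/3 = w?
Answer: -8733105605/9 ≈ -9.7035e+8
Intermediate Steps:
I(w, W) = 3*w
(I(-217, 64) + 41041)*(-24014 + o(102 - 84)) = (3*(-217) + 41041)*(-24014 - 187/(102 - 84)) = (-651 + 41041)*(-24014 - 187/18) = 40390*(-24014 - 187*1/18) = 40390*(-24014 - 187/18) = 40390*(-432439/18) = -8733105605/9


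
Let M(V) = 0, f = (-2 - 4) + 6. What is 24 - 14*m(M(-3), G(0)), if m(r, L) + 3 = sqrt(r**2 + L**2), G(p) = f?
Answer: 66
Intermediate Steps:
f = 0 (f = -6 + 6 = 0)
G(p) = 0
m(r, L) = -3 + sqrt(L**2 + r**2) (m(r, L) = -3 + sqrt(r**2 + L**2) = -3 + sqrt(L**2 + r**2))
24 - 14*m(M(-3), G(0)) = 24 - 14*(-3 + sqrt(0**2 + 0**2)) = 24 - 14*(-3 + sqrt(0 + 0)) = 24 - 14*(-3 + sqrt(0)) = 24 - 14*(-3 + 0) = 24 - 14*(-3) = 24 + 42 = 66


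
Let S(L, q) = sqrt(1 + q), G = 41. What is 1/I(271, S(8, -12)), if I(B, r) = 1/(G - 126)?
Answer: -85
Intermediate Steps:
I(B, r) = -1/85 (I(B, r) = 1/(41 - 126) = 1/(-85) = -1/85)
1/I(271, S(8, -12)) = 1/(-1/85) = -85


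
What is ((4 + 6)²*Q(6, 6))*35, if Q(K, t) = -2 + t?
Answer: 14000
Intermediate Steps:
((4 + 6)²*Q(6, 6))*35 = ((4 + 6)²*(-2 + 6))*35 = (10²*4)*35 = (100*4)*35 = 400*35 = 14000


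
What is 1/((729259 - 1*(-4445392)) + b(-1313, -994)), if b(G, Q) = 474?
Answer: 1/5175125 ≈ 1.9323e-7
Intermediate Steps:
1/((729259 - 1*(-4445392)) + b(-1313, -994)) = 1/((729259 - 1*(-4445392)) + 474) = 1/((729259 + 4445392) + 474) = 1/(5174651 + 474) = 1/5175125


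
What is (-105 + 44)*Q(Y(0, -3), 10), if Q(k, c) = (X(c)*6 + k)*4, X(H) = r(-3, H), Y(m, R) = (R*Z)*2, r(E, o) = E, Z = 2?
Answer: 7320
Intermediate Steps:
Y(m, R) = 4*R (Y(m, R) = (R*2)*2 = (2*R)*2 = 4*R)
X(H) = -3
Q(k, c) = -72 + 4*k (Q(k, c) = (-3*6 + k)*4 = (-18 + k)*4 = -72 + 4*k)
(-105 + 44)*Q(Y(0, -3), 10) = (-105 + 44)*(-72 + 4*(4*(-3))) = -61*(-72 + 4*(-12)) = -61*(-72 - 48) = -61*(-120) = 7320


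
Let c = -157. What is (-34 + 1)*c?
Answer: 5181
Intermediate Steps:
(-34 + 1)*c = (-34 + 1)*(-157) = -33*(-157) = 5181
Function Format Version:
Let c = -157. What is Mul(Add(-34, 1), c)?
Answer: 5181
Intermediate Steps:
Mul(Add(-34, 1), c) = Mul(Add(-34, 1), -157) = Mul(-33, -157) = 5181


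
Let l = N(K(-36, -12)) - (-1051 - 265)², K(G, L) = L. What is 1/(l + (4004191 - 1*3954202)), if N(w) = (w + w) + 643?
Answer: -1/1681248 ≈ -5.9480e-7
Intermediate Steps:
N(w) = 643 + 2*w (N(w) = 2*w + 643 = 643 + 2*w)
l = -1731237 (l = (643 + 2*(-12)) - (-1051 - 265)² = (643 - 24) - 1*(-1316)² = 619 - 1*1731856 = 619 - 1731856 = -1731237)
1/(l + (4004191 - 1*3954202)) = 1/(-1731237 + (4004191 - 1*3954202)) = 1/(-1731237 + (4004191 - 3954202)) = 1/(-1731237 + 49989) = 1/(-1681248) = -1/1681248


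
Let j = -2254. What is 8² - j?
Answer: 2318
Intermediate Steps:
8² - j = 8² - 1*(-2254) = 64 + 2254 = 2318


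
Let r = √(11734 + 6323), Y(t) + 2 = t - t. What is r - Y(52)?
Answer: 2 + √18057 ≈ 136.38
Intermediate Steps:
Y(t) = -2 (Y(t) = -2 + (t - t) = -2 + 0 = -2)
r = √18057 ≈ 134.38
r - Y(52) = √18057 - 1*(-2) = √18057 + 2 = 2 + √18057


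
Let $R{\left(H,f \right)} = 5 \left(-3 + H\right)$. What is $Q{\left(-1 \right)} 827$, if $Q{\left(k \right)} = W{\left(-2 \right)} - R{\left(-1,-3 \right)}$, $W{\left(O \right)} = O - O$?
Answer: $16540$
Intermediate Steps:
$W{\left(O \right)} = 0$
$R{\left(H,f \right)} = -15 + 5 H$
$Q{\left(k \right)} = 20$ ($Q{\left(k \right)} = 0 - \left(-15 + 5 \left(-1\right)\right) = 0 - \left(-15 - 5\right) = 0 - -20 = 0 + 20 = 20$)
$Q{\left(-1 \right)} 827 = 20 \cdot 827 = 16540$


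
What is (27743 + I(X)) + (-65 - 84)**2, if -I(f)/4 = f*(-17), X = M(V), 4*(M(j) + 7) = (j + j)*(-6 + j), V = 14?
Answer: 53276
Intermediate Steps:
M(j) = -7 + j*(-6 + j)/2 (M(j) = -7 + ((j + j)*(-6 + j))/4 = -7 + ((2*j)*(-6 + j))/4 = -7 + (2*j*(-6 + j))/4 = -7 + j*(-6 + j)/2)
X = 49 (X = -7 + (1/2)*14**2 - 3*14 = -7 + (1/2)*196 - 42 = -7 + 98 - 42 = 49)
I(f) = 68*f (I(f) = -4*f*(-17) = -(-68)*f = 68*f)
(27743 + I(X)) + (-65 - 84)**2 = (27743 + 68*49) + (-65 - 84)**2 = (27743 + 3332) + (-149)**2 = 31075 + 22201 = 53276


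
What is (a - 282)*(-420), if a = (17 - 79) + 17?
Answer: 137340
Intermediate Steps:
a = -45 (a = -62 + 17 = -45)
(a - 282)*(-420) = (-45 - 282)*(-420) = -327*(-420) = 137340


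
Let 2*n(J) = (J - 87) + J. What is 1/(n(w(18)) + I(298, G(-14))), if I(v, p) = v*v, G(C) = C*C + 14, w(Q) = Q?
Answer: 2/177557 ≈ 1.1264e-5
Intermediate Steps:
n(J) = -87/2 + J (n(J) = ((J - 87) + J)/2 = ((-87 + J) + J)/2 = (-87 + 2*J)/2 = -87/2 + J)
G(C) = 14 + C² (G(C) = C² + 14 = 14 + C²)
I(v, p) = v²
1/(n(w(18)) + I(298, G(-14))) = 1/((-87/2 + 18) + 298²) = 1/(-51/2 + 88804) = 1/(177557/2) = 2/177557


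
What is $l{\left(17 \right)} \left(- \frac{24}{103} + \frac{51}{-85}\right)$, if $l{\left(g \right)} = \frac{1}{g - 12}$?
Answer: $- \frac{429}{2575} \approx -0.1666$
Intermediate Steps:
$l{\left(g \right)} = \frac{1}{-12 + g}$
$l{\left(17 \right)} \left(- \frac{24}{103} + \frac{51}{-85}\right) = \frac{- \frac{24}{103} + \frac{51}{-85}}{-12 + 17} = \frac{\left(-24\right) \frac{1}{103} + 51 \left(- \frac{1}{85}\right)}{5} = \frac{- \frac{24}{103} - \frac{3}{5}}{5} = \frac{1}{5} \left(- \frac{429}{515}\right) = - \frac{429}{2575}$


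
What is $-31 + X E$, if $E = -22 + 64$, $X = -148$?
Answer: $-6247$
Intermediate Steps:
$E = 42$
$-31 + X E = -31 - 6216 = -6247$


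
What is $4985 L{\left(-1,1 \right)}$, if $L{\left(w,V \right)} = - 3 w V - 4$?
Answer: $-4985$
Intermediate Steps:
$L{\left(w,V \right)} = -4 - 3 V w$ ($L{\left(w,V \right)} = - 3 V w - 4 = -4 - 3 V w$)
$4985 L{\left(-1,1 \right)} = 4985 \left(-4 - 3 \left(-1\right)\right) = 4985 \left(-4 + 3\right) = 4985 \left(-1\right) = -4985$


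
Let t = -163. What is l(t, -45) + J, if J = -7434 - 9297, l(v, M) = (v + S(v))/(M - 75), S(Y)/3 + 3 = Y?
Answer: -2007059/120 ≈ -16726.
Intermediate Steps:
S(Y) = -9 + 3*Y
l(v, M) = (-9 + 4*v)/(-75 + M) (l(v, M) = (v + (-9 + 3*v))/(M - 75) = (-9 + 4*v)/(-75 + M))
J = -16731
l(t, -45) + J = (-9 + 4*(-163))/(-75 - 45) - 16731 = (-9 - 652)/(-120) - 16731 = -1/120*(-661) - 16731 = 661/120 - 16731 = -2007059/120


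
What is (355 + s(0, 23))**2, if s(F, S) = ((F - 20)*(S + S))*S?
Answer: 432848025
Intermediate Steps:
s(F, S) = 2*S**2*(-20 + F) (s(F, S) = ((-20 + F)*(2*S))*S = (2*S*(-20 + F))*S = 2*S**2*(-20 + F))
(355 + s(0, 23))**2 = (355 + 2*23**2*(-20 + 0))**2 = (355 + 2*529*(-20))**2 = (355 - 21160)**2 = (-20805)**2 = 432848025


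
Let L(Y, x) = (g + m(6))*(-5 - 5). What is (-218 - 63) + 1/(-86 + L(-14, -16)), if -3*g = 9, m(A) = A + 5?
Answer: -46647/166 ≈ -281.01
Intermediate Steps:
m(A) = 5 + A
g = -3 (g = -⅓*9 = -3)
L(Y, x) = -80 (L(Y, x) = (-3 + (5 + 6))*(-5 - 5) = (-3 + 11)*(-10) = 8*(-10) = -80)
(-218 - 63) + 1/(-86 + L(-14, -16)) = (-218 - 63) + 1/(-86 - 80) = -281 + 1/(-166) = -281 - 1/166 = -46647/166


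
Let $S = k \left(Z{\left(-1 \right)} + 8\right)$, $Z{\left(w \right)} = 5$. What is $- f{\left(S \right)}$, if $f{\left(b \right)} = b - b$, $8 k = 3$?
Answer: $0$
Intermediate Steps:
$k = \frac{3}{8}$ ($k = \frac{1}{8} \cdot 3 = \frac{3}{8} \approx 0.375$)
$S = \frac{39}{8}$ ($S = \frac{3 \left(5 + 8\right)}{8} = \frac{3}{8} \cdot 13 = \frac{39}{8} \approx 4.875$)
$f{\left(b \right)} = 0$
$- f{\left(S \right)} = \left(-1\right) 0 = 0$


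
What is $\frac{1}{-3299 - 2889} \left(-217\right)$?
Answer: $\frac{31}{884} \approx 0.035068$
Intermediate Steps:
$\frac{1}{-3299 - 2889} \left(-217\right) = \frac{1}{-6188} \left(-217\right) = \left(- \frac{1}{6188}\right) \left(-217\right) = \frac{31}{884}$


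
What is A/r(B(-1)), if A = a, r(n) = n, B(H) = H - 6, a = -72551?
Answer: 72551/7 ≈ 10364.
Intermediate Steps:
B(H) = -6 + H
A = -72551
A/r(B(-1)) = -72551/(-6 - 1) = -72551/(-7) = -72551*(-1/7) = 72551/7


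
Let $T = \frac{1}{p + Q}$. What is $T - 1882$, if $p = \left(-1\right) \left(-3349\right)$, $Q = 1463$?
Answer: $- \frac{9056183}{4812} \approx -1882.0$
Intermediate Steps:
$p = 3349$
$T = \frac{1}{4812}$ ($T = \frac{1}{3349 + 1463} = \frac{1}{4812} \approx 0.00020781$)
$T - 1882 = \frac{1}{4812} - 1882 = - \frac{9056183}{4812}$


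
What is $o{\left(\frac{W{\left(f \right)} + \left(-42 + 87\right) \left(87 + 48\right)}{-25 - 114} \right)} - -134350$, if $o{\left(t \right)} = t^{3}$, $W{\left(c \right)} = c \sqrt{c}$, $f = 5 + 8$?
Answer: $\frac{136571200450}{2685619} - \frac{1439347936 \sqrt{13}}{2685619} \approx 48920.0$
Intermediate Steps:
$f = 13$
$W{\left(c \right)} = c^{\frac{3}{2}}$
$o{\left(\frac{W{\left(f \right)} + \left(-42 + 87\right) \left(87 + 48\right)}{-25 - 114} \right)} - -134350 = \left(\frac{13^{\frac{3}{2}} + \left(-42 + 87\right) \left(87 + 48\right)}{-25 - 114}\right)^{3} - -134350 = \left(\frac{13 \sqrt{13} + 45 \cdot 135}{-139}\right)^{3} + 134350 = \left(\left(13 \sqrt{13} + 6075\right) \left(- \frac{1}{139}\right)\right)^{3} + 134350 = \left(\left(6075 + 13 \sqrt{13}\right) \left(- \frac{1}{139}\right)\right)^{3} + 134350 = \left(- \frac{6075}{139} - \frac{13 \sqrt{13}}{139}\right)^{3} + 134350 = 134350 + \left(- \frac{6075}{139} - \frac{13 \sqrt{13}}{139}\right)^{3}$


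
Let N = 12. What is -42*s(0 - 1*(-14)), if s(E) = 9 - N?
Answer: 126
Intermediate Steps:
s(E) = -3 (s(E) = 9 - 1*12 = 9 - 12 = -3)
-42*s(0 - 1*(-14)) = -42*(-3) = 126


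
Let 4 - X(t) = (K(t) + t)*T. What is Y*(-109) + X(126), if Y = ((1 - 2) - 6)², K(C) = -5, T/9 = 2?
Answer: -7515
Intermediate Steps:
T = 18 (T = 9*2 = 18)
X(t) = 94 - 18*t (X(t) = 4 - (-5 + t)*18 = 4 - (-90 + 18*t) = 4 + (90 - 18*t) = 94 - 18*t)
Y = 49 (Y = (-1 - 6)² = (-7)² = 49)
Y*(-109) + X(126) = 49*(-109) + (94 - 18*126) = -5341 + (94 - 2268) = -5341 - 2174 = -7515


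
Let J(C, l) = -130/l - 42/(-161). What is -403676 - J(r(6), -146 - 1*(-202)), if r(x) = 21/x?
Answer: -259966017/644 ≈ -4.0367e+5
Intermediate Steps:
J(C, l) = 6/23 - 130/l (J(C, l) = -130/l - 42*(-1/161) = -130/l + 6/23 = 6/23 - 130/l)
-403676 - J(r(6), -146 - 1*(-202)) = -403676 - (6/23 - 130/(-146 - 1*(-202))) = -403676 - (6/23 - 130/(-146 + 202)) = -403676 - (6/23 - 130/56) = -403676 - (6/23 - 130*1/56) = -403676 - (6/23 - 65/28) = -403676 - 1*(-1327/644) = -403676 + 1327/644 = -259966017/644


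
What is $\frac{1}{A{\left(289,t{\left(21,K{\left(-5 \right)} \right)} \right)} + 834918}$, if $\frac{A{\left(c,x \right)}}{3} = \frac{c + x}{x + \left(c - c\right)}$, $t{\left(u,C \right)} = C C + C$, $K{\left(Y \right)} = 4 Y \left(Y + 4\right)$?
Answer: $\frac{140}{116889229} \approx 1.1977 \cdot 10^{-6}$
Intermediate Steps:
$K{\left(Y \right)} = 4 Y \left(4 + Y\right)$
$t{\left(u,C \right)} = C + C^{2}$ ($t{\left(u,C \right)} = C^{2} + C = C + C^{2}$)
$A{\left(c,x \right)} = \frac{3 \left(c + x\right)}{x}$ ($A{\left(c,x \right)} = 3 \frac{c + x}{x + \left(c - c\right)} = 3 \frac{c + x}{x + 0} = 3 \frac{c + x}{x} = \frac{3 \left(c + x\right)}{x}$)
$\frac{1}{A{\left(289,t{\left(21,K{\left(-5 \right)} \right)} \right)} + 834918} = \frac{1}{\left(3 + 3 \cdot 289 \frac{1}{4 \left(-5\right) \left(4 - 5\right) \left(1 + 4 \left(-5\right) \left(4 - 5\right)\right)}\right) + 834918} = \frac{1}{\left(3 + 3 \cdot 289 \frac{1}{4 \left(-5\right) \left(-1\right) \left(1 + 4 \left(-5\right) \left(-1\right)\right)}\right) + 834918} = \frac{1}{\left(3 + 3 \cdot 289 \frac{1}{20 \left(1 + 20\right)}\right) + 834918} = \frac{1}{\left(3 + 3 \cdot 289 \frac{1}{20 \cdot 21}\right) + 834918} = \frac{1}{\left(3 + 3 \cdot 289 \cdot \frac{1}{420}\right) + 834918} = \frac{1}{\left(3 + \frac{289}{140}\right) + 834918} = \frac{1}{\frac{709}{140} + 834918} = \frac{1}{\frac{116889229}{140}} = \frac{140}{116889229}$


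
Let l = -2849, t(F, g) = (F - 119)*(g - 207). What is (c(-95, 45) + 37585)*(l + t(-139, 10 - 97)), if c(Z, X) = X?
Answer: 2747102890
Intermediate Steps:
t(F, g) = (-207 + g)*(-119 + F) (t(F, g) = (-119 + F)*(-207 + g) = (-207 + g)*(-119 + F))
(c(-95, 45) + 37585)*(l + t(-139, 10 - 97)) = (45 + 37585)*(-2849 + (24633 - 207*(-139) - 119*(10 - 97) - 139*(10 - 97))) = 37630*(-2849 + (24633 + 28773 - 119*(-87) - 139*(-87))) = 37630*(-2849 + (24633 + 28773 + 10353 + 12093)) = 37630*(-2849 + 75852) = 37630*73003 = 2747102890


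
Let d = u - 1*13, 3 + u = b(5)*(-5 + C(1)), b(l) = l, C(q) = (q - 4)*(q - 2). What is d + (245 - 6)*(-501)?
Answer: -119765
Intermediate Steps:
C(q) = (-4 + q)*(-2 + q)
u = -13 (u = -3 + 5*(-5 + (8 + 1² - 6*1)) = -3 + 5*(-5 + (8 + 1 - 6)) = -3 + 5*(-5 + 3) = -3 + 5*(-2) = -3 - 10 = -13)
d = -26 (d = -13 - 1*13 = -13 - 13 = -26)
d + (245 - 6)*(-501) = -26 + (245 - 6)*(-501) = -26 + 239*(-501) = -26 - 119739 = -119765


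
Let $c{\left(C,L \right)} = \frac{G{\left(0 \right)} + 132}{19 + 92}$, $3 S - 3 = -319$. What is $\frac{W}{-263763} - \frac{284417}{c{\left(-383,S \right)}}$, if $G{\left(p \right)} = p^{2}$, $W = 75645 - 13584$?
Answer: $- \frac{925231311337}{3868524} \approx -2.3917 \cdot 10^{5}$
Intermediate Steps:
$S = - \frac{316}{3}$ ($S = 1 + \frac{1}{3} \left(-319\right) = 1 - \frac{319}{3} = - \frac{316}{3} \approx -105.33$)
$W = 62061$
$c{\left(C,L \right)} = \frac{44}{37}$ ($c{\left(C,L \right)} = \frac{0^{2} + 132}{19 + 92} = \frac{0 + 132}{111} = 132 \cdot \frac{1}{111} = \frac{44}{37}$)
$\frac{W}{-263763} - \frac{284417}{c{\left(-383,S \right)}} = \frac{62061}{-263763} - \frac{284417}{\frac{44}{37}} = 62061 \left(- \frac{1}{263763}\right) - \frac{10523429}{44} = - \frac{20687}{87921} - \frac{10523429}{44} = - \frac{925231311337}{3868524}$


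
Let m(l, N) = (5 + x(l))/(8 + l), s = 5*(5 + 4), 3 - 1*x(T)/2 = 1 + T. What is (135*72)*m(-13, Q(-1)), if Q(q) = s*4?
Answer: -68040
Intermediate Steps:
x(T) = 4 - 2*T (x(T) = 6 - 2*(1 + T) = 6 + (-2 - 2*T) = 4 - 2*T)
s = 45 (s = 5*9 = 45)
Q(q) = 180 (Q(q) = 45*4 = 180)
m(l, N) = (9 - 2*l)/(8 + l) (m(l, N) = (5 + (4 - 2*l))/(8 + l) = (9 - 2*l)/(8 + l))
(135*72)*m(-13, Q(-1)) = (135*72)*((9 - 2*(-13))/(8 - 13)) = 9720*((9 + 26)/(-5)) = 9720*(-⅕*35) = 9720*(-7) = -68040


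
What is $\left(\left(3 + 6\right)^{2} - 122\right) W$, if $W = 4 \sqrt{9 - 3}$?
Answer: $- 164 \sqrt{6} \approx -401.72$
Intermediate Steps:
$W = 4 \sqrt{6} \approx 9.798$
$\left(\left(3 + 6\right)^{2} - 122\right) W = \left(\left(3 + 6\right)^{2} - 122\right) 4 \sqrt{6} = \left(9^{2} - 122\right) 4 \sqrt{6} = \left(81 - 122\right) 4 \sqrt{6} = - 41 \cdot 4 \sqrt{6} = - 164 \sqrt{6}$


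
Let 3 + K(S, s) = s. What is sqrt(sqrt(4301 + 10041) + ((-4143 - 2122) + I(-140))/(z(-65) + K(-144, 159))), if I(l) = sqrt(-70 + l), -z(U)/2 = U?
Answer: sqrt(-1791790 + 81796*sqrt(14342) + 286*I*sqrt(210))/286 ≈ 9.892 + 0.0025611*I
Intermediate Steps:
z(U) = -2*U
K(S, s) = -3 + s
sqrt(sqrt(4301 + 10041) + ((-4143 - 2122) + I(-140))/(z(-65) + K(-144, 159))) = sqrt(sqrt(4301 + 10041) + ((-4143 - 2122) + sqrt(-70 - 140))/(-2*(-65) + (-3 + 159))) = sqrt(sqrt(14342) + (-6265 + sqrt(-210))/(130 + 156)) = sqrt(sqrt(14342) + (-6265 + I*sqrt(210))/286) = sqrt(sqrt(14342) + (-6265 + I*sqrt(210))*(1/286)) = sqrt(sqrt(14342) + (-6265/286 + I*sqrt(210)/286)) = sqrt(-6265/286 + sqrt(14342) + I*sqrt(210)/286)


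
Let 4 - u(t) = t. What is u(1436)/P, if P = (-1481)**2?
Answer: -1432/2193361 ≈ -0.00065288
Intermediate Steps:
u(t) = 4 - t
P = 2193361
u(1436)/P = (4 - 1*1436)/2193361 = (4 - 1436)*(1/2193361) = -1432*1/2193361 = -1432/2193361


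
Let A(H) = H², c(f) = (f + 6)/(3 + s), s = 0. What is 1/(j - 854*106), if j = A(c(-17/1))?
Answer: -9/814595 ≈ -1.1048e-5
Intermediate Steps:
c(f) = 2 + f/3 (c(f) = (f + 6)/(3 + 0) = (6 + f)/3 = (6 + f)*(⅓) = 2 + f/3)
j = 121/9 (j = (2 + (-17/1)/3)² = (2 + (-17*1)/3)² = (2 + (⅓)*(-17))² = (2 - 17/3)² = (-11/3)² = 121/9 ≈ 13.444)
1/(j - 854*106) = 1/(121/9 - 854*106) = 1/(121/9 - 90524) = 1/(-814595/9) = -9/814595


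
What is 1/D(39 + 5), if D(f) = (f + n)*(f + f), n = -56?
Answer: -1/1056 ≈ -0.00094697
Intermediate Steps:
D(f) = 2*f*(-56 + f) (D(f) = (f - 56)*(f + f) = (-56 + f)*(2*f) = 2*f*(-56 + f))
1/D(39 + 5) = 1/(2*(39 + 5)*(-56 + (39 + 5))) = 1/(2*44*(-56 + 44)) = 1/(2*44*(-12)) = 1/(-1056) = -1/1056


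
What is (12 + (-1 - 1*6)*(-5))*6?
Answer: 282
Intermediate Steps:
(12 + (-1 - 1*6)*(-5))*6 = (12 + (-1 - 6)*(-5))*6 = (12 - 7*(-5))*6 = (12 + 35)*6 = 47*6 = 282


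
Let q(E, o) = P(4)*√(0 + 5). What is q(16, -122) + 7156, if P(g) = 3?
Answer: 7156 + 3*√5 ≈ 7162.7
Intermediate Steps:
q(E, o) = 3*√5 (q(E, o) = 3*√(0 + 5) = 3*√5)
q(16, -122) + 7156 = 3*√5 + 7156 = 7156 + 3*√5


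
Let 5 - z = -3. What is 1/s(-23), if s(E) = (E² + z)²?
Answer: 1/288369 ≈ 3.4678e-6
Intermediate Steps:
z = 8 (z = 5 - 1*(-3) = 5 + 3 = 8)
s(E) = (8 + E²)² (s(E) = (E² + 8)² = (8 + E²)²)
1/s(-23) = 1/((8 + (-23)²)²) = 1/((8 + 529)²) = 1/(537²) = 1/288369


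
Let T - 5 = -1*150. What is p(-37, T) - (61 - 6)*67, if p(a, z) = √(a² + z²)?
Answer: -3685 + √22394 ≈ -3535.4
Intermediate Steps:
T = -145 (T = 5 - 1*150 = 5 - 150 = -145)
p(-37, T) - (61 - 6)*67 = √((-37)² + (-145)²) - (61 - 6)*67 = √(1369 + 21025) - 55*67 = √22394 - 1*3685 = √22394 - 3685 = -3685 + √22394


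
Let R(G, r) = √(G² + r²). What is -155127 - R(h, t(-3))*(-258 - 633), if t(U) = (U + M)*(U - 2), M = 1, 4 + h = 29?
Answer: -155127 + 4455*√29 ≈ -1.3114e+5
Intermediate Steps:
h = 25 (h = -4 + 29 = 25)
t(U) = (1 + U)*(-2 + U) (t(U) = (U + 1)*(U - 2) = (1 + U)*(-2 + U))
-155127 - R(h, t(-3))*(-258 - 633) = -155127 - √(25² + (-2 + (-3)² - 1*(-3))²)*(-258 - 633) = -155127 - √(625 + (-2 + 9 + 3)²)*(-891) = -155127 - √(625 + 10²)*(-891) = -155127 - √(625 + 100)*(-891) = -155127 - √725*(-891) = -155127 - 5*√29*(-891) = -155127 - (-4455)*√29 = -155127 + 4455*√29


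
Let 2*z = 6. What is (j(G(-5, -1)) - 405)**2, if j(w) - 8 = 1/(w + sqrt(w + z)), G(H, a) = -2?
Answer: 158404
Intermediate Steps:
z = 3 (z = (1/2)*6 = 3)
j(w) = 8 + 1/(w + sqrt(3 + w)) (j(w) = 8 + 1/(w + sqrt(w + 3)) = 8 + 1/(w + sqrt(3 + w)))
(j(G(-5, -1)) - 405)**2 = ((1 + 8*(-2) + 8*sqrt(3 - 2))/(-2 + sqrt(3 - 2)) - 405)**2 = ((1 - 16 + 8*sqrt(1))/(-2 + sqrt(1)) - 405)**2 = ((1 - 16 + 8*1)/(-2 + 1) - 405)**2 = ((1 - 16 + 8)/(-1) - 405)**2 = (-1*(-7) - 405)**2 = (7 - 405)**2 = (-398)**2 = 158404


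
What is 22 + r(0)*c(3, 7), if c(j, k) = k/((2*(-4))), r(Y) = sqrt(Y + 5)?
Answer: 22 - 7*sqrt(5)/8 ≈ 20.043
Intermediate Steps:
r(Y) = sqrt(5 + Y)
c(j, k) = -k/8 (c(j, k) = k/(-8) = k*(-1/8) = -k/8)
22 + r(0)*c(3, 7) = 22 + sqrt(5 + 0)*(-1/8*7) = 22 + sqrt(5)*(-7/8) = 22 - 7*sqrt(5)/8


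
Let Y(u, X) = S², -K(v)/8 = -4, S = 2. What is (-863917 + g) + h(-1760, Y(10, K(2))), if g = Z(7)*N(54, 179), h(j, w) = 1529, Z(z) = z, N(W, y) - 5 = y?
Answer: -861100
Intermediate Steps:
N(W, y) = 5 + y
K(v) = 32 (K(v) = -8*(-4) = 32)
Y(u, X) = 4 (Y(u, X) = 2² = 4)
g = 1288 (g = 7*(5 + 179) = 7*184 = 1288)
(-863917 + g) + h(-1760, Y(10, K(2))) = (-863917 + 1288) + 1529 = -862629 + 1529 = -861100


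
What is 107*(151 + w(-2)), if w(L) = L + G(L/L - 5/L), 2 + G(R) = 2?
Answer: 15943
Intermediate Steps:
G(R) = 0 (G(R) = -2 + 2 = 0)
w(L) = L (w(L) = L + 0 = L)
107*(151 + w(-2)) = 107*(151 - 2) = 107*149 = 15943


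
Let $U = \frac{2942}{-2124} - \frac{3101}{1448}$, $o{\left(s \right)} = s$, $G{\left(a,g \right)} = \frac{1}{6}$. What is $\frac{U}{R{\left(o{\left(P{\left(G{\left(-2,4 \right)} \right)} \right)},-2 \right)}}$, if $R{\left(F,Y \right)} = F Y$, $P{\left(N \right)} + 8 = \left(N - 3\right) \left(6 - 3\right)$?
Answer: $- \frac{2711635}{25373304} \approx -0.10687$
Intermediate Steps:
$G{\left(a,g \right)} = \frac{1}{6}$
$P{\left(N \right)} = -17 + 3 N$ ($P{\left(N \right)} = -8 + \left(N - 3\right) \left(6 - 3\right) = -8 + \left(-3 + N\right) 3 = -8 + \left(-9 + 3 N\right) = -17 + 3 N$)
$U = - \frac{2711635}{768888}$ ($U = 2942 \left(- \frac{1}{2124}\right) - \frac{3101}{1448} = - \frac{1471}{1062} - \frac{3101}{1448} = - \frac{2711635}{768888} \approx -3.5267$)
$\frac{U}{R{\left(o{\left(P{\left(G{\left(-2,4 \right)} \right)} \right)},-2 \right)}} = - \frac{2711635}{768888 \left(-17 + 3 \cdot \frac{1}{6}\right) \left(-2\right)} = - \frac{2711635}{768888 \left(-17 + \frac{1}{2}\right) \left(-2\right)} = - \frac{2711635}{768888 \left(\left(- \frac{33}{2}\right) \left(-2\right)\right)} = - \frac{2711635}{768888 \cdot 33} = \left(- \frac{2711635}{768888}\right) \frac{1}{33} = - \frac{2711635}{25373304}$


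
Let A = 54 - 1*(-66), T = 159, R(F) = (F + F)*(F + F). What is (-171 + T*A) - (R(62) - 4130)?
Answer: 7663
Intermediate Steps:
R(F) = 4*F**2 (R(F) = (2*F)*(2*F) = 4*F**2)
A = 120 (A = 54 + 66 = 120)
(-171 + T*A) - (R(62) - 4130) = (-171 + 159*120) - (4*62**2 - 4130) = (-171 + 19080) - (4*3844 - 4130) = 18909 - (15376 - 4130) = 18909 - 1*11246 = 18909 - 11246 = 7663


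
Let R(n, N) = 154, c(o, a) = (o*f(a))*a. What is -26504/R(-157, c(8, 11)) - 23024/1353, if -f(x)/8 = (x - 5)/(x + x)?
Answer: -1791164/9471 ≈ -189.12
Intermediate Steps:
f(x) = -4*(-5 + x)/x (f(x) = -8*(x - 5)/(x + x) = -8*(-5 + x)/(2*x) = -8*(-5 + x)*1/(2*x) = -4*(-5 + x)/x)
c(o, a) = a*o*(-4 + 20/a) (c(o, a) = (o*(-4 + 20/a))*a = a*o*(-4 + 20/a))
-26504/R(-157, c(8, 11)) - 23024/1353 = -26504/154 - 23024/1353 = -26504*1/154 - 23024*1/1353 = -13252/77 - 23024/1353 = -1791164/9471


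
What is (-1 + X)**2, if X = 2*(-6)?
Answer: 169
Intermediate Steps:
X = -12
(-1 + X)**2 = (-1 - 12)**2 = (-13)**2 = 169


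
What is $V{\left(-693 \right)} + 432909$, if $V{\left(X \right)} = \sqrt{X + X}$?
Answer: $432909 + 3 i \sqrt{154} \approx 4.3291 \cdot 10^{5} + 37.229 i$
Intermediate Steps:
$V{\left(X \right)} = \sqrt{2} \sqrt{X}$ ($V{\left(X \right)} = \sqrt{2 X} = \sqrt{2} \sqrt{X}$)
$V{\left(-693 \right)} + 432909 = \sqrt{2} \sqrt{-693} + 432909 = \sqrt{2} \cdot 3 i \sqrt{77} + 432909 = 3 i \sqrt{154} + 432909 = 432909 + 3 i \sqrt{154}$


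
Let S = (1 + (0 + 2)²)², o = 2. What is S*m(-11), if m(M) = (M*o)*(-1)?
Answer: 550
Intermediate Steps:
S = 25 (S = (1 + 2²)² = (1 + 4)² = 5² = 25)
m(M) = -2*M (m(M) = (M*2)*(-1) = (2*M)*(-1) = -2*M)
S*m(-11) = 25*(-2*(-11)) = 25*22 = 550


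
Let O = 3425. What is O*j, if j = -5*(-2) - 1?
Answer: 30825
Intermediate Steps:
j = 9 (j = 10 - 1 = 9)
O*j = 3425*9 = 30825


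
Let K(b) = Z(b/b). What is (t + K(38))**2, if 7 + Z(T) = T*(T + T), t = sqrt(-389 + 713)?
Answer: 169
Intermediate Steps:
t = 18 (t = sqrt(324) = 18)
Z(T) = -7 + 2*T**2 (Z(T) = -7 + T*(T + T) = -7 + T*(2*T) = -7 + 2*T**2)
K(b) = -5 (K(b) = -7 + 2*(b/b)**2 = -7 + 2*1**2 = -7 + 2*1 = -7 + 2 = -5)
(t + K(38))**2 = (18 - 5)**2 = 13**2 = 169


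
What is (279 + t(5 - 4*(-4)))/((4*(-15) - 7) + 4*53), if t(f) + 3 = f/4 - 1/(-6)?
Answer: 3377/1740 ≈ 1.9408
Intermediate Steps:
t(f) = -17/6 + f/4 (t(f) = -3 + (f/4 - 1/(-6)) = -3 + (f*(¼) - 1*(-⅙)) = -3 + (f/4 + ⅙) = -3 + (⅙ + f/4) = -17/6 + f/4)
(279 + t(5 - 4*(-4)))/((4*(-15) - 7) + 4*53) = (279 + (-17/6 + (5 - 4*(-4))/4))/((4*(-15) - 7) + 4*53) = (279 + (-17/6 + (5 + 16)/4))/((-60 - 7) + 212) = (279 + (-17/6 + (¼)*21))/(-67 + 212) = (279 + (-17/6 + 21/4))/145 = (279 + 29/12)*(1/145) = (3377/12)*(1/145) = 3377/1740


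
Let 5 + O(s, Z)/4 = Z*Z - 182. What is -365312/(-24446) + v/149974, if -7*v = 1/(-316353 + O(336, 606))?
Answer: 12992487975883313/869433144978706 ≈ 14.944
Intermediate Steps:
O(s, Z) = -748 + 4*Z**2 (O(s, Z) = -20 + 4*(Z*Z - 182) = -20 + 4*(Z**2 - 182) = -20 + 4*(-182 + Z**2) = -20 + (-728 + 4*Z**2) = -748 + 4*Z**2)
v = -1/8062901 (v = -1/(7*(-316353 + (-748 + 4*606**2))) = -1/(7*(-316353 + (-748 + 4*367236))) = -1/(7*(-316353 + (-748 + 1468944))) = -1/(7*(-316353 + 1468196)) = -1/7/1151843 = -1/7*1/1151843 = -1/8062901 ≈ -1.2402e-7)
-365312/(-24446) + v/149974 = -365312/(-24446) - 1/8062901/149974 = -365312*(-1/24446) - 1/8062901*1/149974 = 182656/12223 - 1/1209225514574 = 12992487975883313/869433144978706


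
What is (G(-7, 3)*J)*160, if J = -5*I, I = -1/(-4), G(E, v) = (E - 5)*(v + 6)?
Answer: 21600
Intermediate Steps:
G(E, v) = (-5 + E)*(6 + v)
I = ¼ (I = -1*(-¼) = ¼ ≈ 0.25000)
J = -5/4 (J = -5*¼ = -5/4 ≈ -1.2500)
(G(-7, 3)*J)*160 = ((-30 - 5*3 + 6*(-7) - 7*3)*(-5/4))*160 = ((-30 - 15 - 42 - 21)*(-5/4))*160 = -108*(-5/4)*160 = 135*160 = 21600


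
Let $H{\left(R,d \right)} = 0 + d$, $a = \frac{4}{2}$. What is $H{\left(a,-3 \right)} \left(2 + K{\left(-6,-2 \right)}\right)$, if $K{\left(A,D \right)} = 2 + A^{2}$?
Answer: $-120$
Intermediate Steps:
$a = 2$ ($a = 4 \cdot \frac{1}{2} = 2$)
$H{\left(R,d \right)} = d$
$H{\left(a,-3 \right)} \left(2 + K{\left(-6,-2 \right)}\right) = - 3 \left(2 + \left(2 + \left(-6\right)^{2}\right)\right) = - 3 \left(2 + \left(2 + 36\right)\right) = - 3 \left(2 + 38\right) = \left(-3\right) 40 = -120$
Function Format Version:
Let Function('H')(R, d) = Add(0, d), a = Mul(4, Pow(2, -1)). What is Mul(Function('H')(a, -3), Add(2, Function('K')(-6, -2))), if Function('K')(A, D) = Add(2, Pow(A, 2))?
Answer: -120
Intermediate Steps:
a = 2 (a = Mul(4, Rational(1, 2)) = 2)
Function('H')(R, d) = d
Mul(Function('H')(a, -3), Add(2, Function('K')(-6, -2))) = Mul(-3, Add(2, Add(2, Pow(-6, 2)))) = Mul(-3, Add(2, Add(2, 36))) = Mul(-3, Add(2, 38)) = Mul(-3, 40) = -120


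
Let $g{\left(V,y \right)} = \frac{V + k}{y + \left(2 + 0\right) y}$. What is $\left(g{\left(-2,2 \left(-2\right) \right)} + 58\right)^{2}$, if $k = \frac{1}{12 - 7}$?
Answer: $\frac{1352569}{400} \approx 3381.4$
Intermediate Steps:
$k = \frac{1}{5} \approx 0.2$
$g{\left(V,y \right)} = \frac{\frac{1}{5} + V}{3 y}$ ($g{\left(V,y \right)} = \frac{V + \frac{1}{5}}{y + \left(2 + 0\right) y} = \frac{\frac{1}{5} + V}{y + 2 y} = \frac{\frac{1}{5} + V}{3 y}$)
$\left(g{\left(-2,2 \left(-2\right) \right)} + 58\right)^{2} = \left(\frac{1 + 5 \left(-2\right)}{15 \cdot 2 \left(-2\right)} + 58\right)^{2} = \left(\frac{1 - 10}{15 \left(-4\right)} + 58\right)^{2} = \left(\frac{1}{15} \left(- \frac{1}{4}\right) \left(-9\right) + 58\right)^{2} = \left(\frac{3}{20} + 58\right)^{2} = \left(\frac{1163}{20}\right)^{2} = \frac{1352569}{400}$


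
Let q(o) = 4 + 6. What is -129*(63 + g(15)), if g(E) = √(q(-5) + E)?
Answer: -8772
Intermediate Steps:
q(o) = 10
g(E) = √(10 + E)
-129*(63 + g(15)) = -129*(63 + √(10 + 15)) = -129*(63 + √25) = -129*(63 + 5) = -129*68 = -8772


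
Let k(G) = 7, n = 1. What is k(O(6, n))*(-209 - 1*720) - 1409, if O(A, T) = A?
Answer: -7912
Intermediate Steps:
k(O(6, n))*(-209 - 1*720) - 1409 = 7*(-209 - 1*720) - 1409 = 7*(-209 - 720) - 1409 = 7*(-929) - 1409 = -6503 - 1409 = -7912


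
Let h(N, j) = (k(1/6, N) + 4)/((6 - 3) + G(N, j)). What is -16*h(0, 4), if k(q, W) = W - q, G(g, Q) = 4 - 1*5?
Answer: -92/3 ≈ -30.667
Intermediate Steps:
G(g, Q) = -1 (G(g, Q) = 4 - 5 = -1)
h(N, j) = 23/12 + N/2 (h(N, j) = ((N - 1/6) + 4)/((6 - 3) - 1) = ((N - 1/6) + 4)/(3 - 1) = ((N - 1*⅙) + 4)/2 = ((N - ⅙) + 4)*(½) = ((-⅙ + N) + 4)*(½) = (23/6 + N)*(½) = 23/12 + N/2)
-16*h(0, 4) = -16*(23/12 + (½)*0) = -16*(23/12 + 0) = -16*23/12 = -92/3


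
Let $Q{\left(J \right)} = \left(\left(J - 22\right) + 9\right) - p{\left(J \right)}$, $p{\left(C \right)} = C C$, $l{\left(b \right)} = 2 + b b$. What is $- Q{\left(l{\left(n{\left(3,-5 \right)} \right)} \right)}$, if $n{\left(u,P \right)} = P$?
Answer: $715$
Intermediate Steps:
$l{\left(b \right)} = 2 + b^{2}$
$p{\left(C \right)} = C^{2}$
$Q{\left(J \right)} = -13 + J - J^{2}$ ($Q{\left(J \right)} = \left(\left(J - 22\right) + 9\right) - J^{2} = \left(\left(-22 + J\right) + 9\right) - J^{2} = \left(-13 + J\right) - J^{2} = -13 + J - J^{2}$)
$- Q{\left(l{\left(n{\left(3,-5 \right)} \right)} \right)} = - (-13 + \left(2 + \left(-5\right)^{2}\right) - \left(2 + \left(-5\right)^{2}\right)^{2}) = - (-13 + \left(2 + 25\right) - \left(2 + 25\right)^{2}) = - (-13 + 27 - 27^{2}) = - (-13 + 27 - 729) = \left(-1\right) \left(-715\right) = 715$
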